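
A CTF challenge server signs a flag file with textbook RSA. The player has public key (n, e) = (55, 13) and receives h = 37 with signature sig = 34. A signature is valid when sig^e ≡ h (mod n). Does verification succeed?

Squares mod 55: sig^1≡34, sig^2≡1, sig^4≡1, sig^8≡1
13 = 8 + 4 + 1, so sig^13 ≡ 1·1·34 ≡ 34 (mod 55)
34 ≠ 37, so verification fails.

fails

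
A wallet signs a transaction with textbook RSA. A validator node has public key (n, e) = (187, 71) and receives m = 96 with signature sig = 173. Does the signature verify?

sig^2 ≡ 173^2 = 29929 ≡ 9
sig^4 ≡ 9^2 = 81
sig^8 ≡ 81^2 = 6561 ≡ 16
sig^16 ≡ 16^2 = 256 ≡ 69
sig^32 ≡ 69^2 = 4761 ≡ 86
sig^64 ≡ 86^2 = 7396 ≡ 103
71 = 64 + 4 + 2 + 1, so sig^71 ≡ 103·81·9·173 ≡ 96 (mod 187)
96 = m, so the signature checks out.

verifies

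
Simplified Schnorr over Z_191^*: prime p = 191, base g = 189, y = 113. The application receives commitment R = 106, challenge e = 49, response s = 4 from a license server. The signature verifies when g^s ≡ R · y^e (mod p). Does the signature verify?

verifies

g^s mod p:
189^2 = 35721 ≡ 4
189^4 ≡ 4^2 = 16
R · y^e mod p:
113^2 = 12769 ≡ 163
113^4 ≡ 163^2 = 26569 ≡ 20
113^8 ≡ 20^2 = 400 ≡ 18
113^16 ≡ 18^2 = 324 ≡ 133
113^32 ≡ 133^2 = 17689 ≡ 117
49 = 32 + 16 + 1, so 113^49 ≡ 117·133·113 ≡ 47 (mod 191)
106·47 = 4982 ≡ 16 (mod 191)
16 ≡ 16 (mod 191); signature holds.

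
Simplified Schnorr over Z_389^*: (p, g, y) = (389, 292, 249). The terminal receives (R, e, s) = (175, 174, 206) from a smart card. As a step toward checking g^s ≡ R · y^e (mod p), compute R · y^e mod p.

249^2 = 62001 ≡ 150
249^4 ≡ 150^2 = 22500 ≡ 327
249^8 ≡ 327^2 = 106929 ≡ 343
249^16 ≡ 343^2 = 117649 ≡ 171
249^32 ≡ 171^2 = 29241 ≡ 66
249^64 ≡ 66^2 = 4356 ≡ 77
249^128 ≡ 77^2 = 5929 ≡ 94
174 = 128 + 32 + 8 + 4 + 2, so 249^174 ≡ 94·66·343·327·150 ≡ 55 (mod 389)
R · y^e ≡ 175·55 = 9625 ≡ 289 (mod 389)

289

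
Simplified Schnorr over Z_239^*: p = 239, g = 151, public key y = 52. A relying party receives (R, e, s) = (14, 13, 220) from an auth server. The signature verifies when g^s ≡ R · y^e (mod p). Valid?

g^s mod p:
Squares mod 239: 151^1≡151, 151^2≡96, 151^4≡134, 151^8≡31, 151^16≡5, 151^32≡25, 151^64≡147, 151^128≡99
220 = 128 + 64 + 16 + 8 + 4, so 151^220 ≡ 99·147·5·31·134 ≡ 120 (mod 239)
R · y^e mod p:
Squares mod 239: 52^1≡52, 52^2≡75, 52^4≡128, 52^8≡132
13 = 8 + 4 + 1, so 52^13 ≡ 132·128·52 ≡ 28 (mod 239)
14·28 = 392 ≡ 153 (mod 239)
120 ≠ 153; the check fails.

no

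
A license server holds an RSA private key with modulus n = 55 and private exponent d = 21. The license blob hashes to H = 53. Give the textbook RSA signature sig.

53

Squares mod 55: H^1≡53, H^2≡4, H^4≡16, H^8≡36, H^16≡31
21 = 16 + 4 + 1, so H^21 ≡ 31·16·53 ≡ 53 (mod 55)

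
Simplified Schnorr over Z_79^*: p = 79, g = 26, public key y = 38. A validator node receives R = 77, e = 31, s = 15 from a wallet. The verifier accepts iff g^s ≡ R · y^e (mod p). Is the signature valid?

g^s mod p:
26^2 = 676 ≡ 44
26^4 ≡ 44^2 = 1936 ≡ 40
26^8 ≡ 40^2 = 1600 ≡ 20
15 = 8 + 4 + 2 + 1, so 26^15 ≡ 20·40·44·26 ≡ 64 (mod 79)
R · y^e mod p:
38^2 = 1444 ≡ 22
38^4 ≡ 22^2 = 484 ≡ 10
38^8 ≡ 10^2 = 100 ≡ 21
38^16 ≡ 21^2 = 441 ≡ 46
31 = 16 + 8 + 4 + 2 + 1, so 38^31 ≡ 46·21·10·22·38 ≡ 64 (mod 79)
77·64 = 4928 ≡ 30 (mod 79)
64 ≠ 30; the check fails.

invalid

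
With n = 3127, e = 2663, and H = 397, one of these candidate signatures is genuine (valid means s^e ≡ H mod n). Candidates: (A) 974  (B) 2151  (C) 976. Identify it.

C

Candidate A: Squares mod 3127: 974^1≡974, 974^2≡1195, 974^4≡2113, 974^8≡2540, 974^16≡599, 974^32≡2323, 974^64≡2254, 974^128≡2268, 974^256≡3036, 974^512≡2027, 974^1024≡2978, 974^2048≡312; 2663 = 2048 + 512 + 64 + 32 + 4 + 2 + 1, so 974^2663 ≡ 312·2027·2254·2323·2113·1195·974 ≡ 1920 (mod 3127)
Candidate B: Squares mod 3127: 2151^1≡2151, 2151^2≡1968, 2151^4≡1798, 2151^8≡2613, 2151^16≡1528, 2151^32≡2042, 2151^64≡1473, 2151^128≡2718, 2151^256≡1550, 2151^512≡964, 2151^1024≡577, 2151^2048≡1467; 2663 = 2048 + 512 + 64 + 32 + 4 + 2 + 1, so 2151^2663 ≡ 1467·964·1473·2042·1798·1968·2151 ≡ 2730 (mod 3127)
Candidate C: Squares mod 3127: 976^1≡976, 976^2≡1968, 976^4≡1798, 976^8≡2613, 976^16≡1528, 976^32≡2042, 976^64≡1473, 976^128≡2718, 976^256≡1550, 976^512≡964, 976^1024≡577, 976^2048≡1467; 2663 = 2048 + 512 + 64 + 32 + 4 + 2 + 1, so 976^2663 ≡ 1467·964·1473·2042·1798·1968·976 ≡ 397 (mod 3127)
  → matches H = 397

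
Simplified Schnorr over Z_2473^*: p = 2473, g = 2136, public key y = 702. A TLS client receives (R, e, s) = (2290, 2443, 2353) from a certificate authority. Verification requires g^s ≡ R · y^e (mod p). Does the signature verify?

verifies

g^s mod p:
2136^2 = 4562496 ≡ 2284
2136^4 ≡ 2284^2 = 5216656 ≡ 1099
2136^8 ≡ 1099^2 = 1207801 ≡ 977
2136^16 ≡ 977^2 = 954529 ≡ 2424
2136^32 ≡ 2424^2 = 5875776 ≡ 2401
2136^64 ≡ 2401^2 = 5764801 ≡ 238
2136^128 ≡ 238^2 = 56644 ≡ 2238
2136^256 ≡ 2238^2 = 5008644 ≡ 819
2136^512 ≡ 819^2 = 670761 ≡ 578
2136^1024 ≡ 578^2 = 334084 ≡ 229
2136^2048 ≡ 229^2 = 52441 ≡ 508
2353 = 2048 + 256 + 32 + 16 + 1, so 2136^2353 ≡ 508·819·2401·2424·2136 ≡ 475 (mod 2473)
R · y^e mod p:
702^2 = 492804 ≡ 677
702^4 ≡ 677^2 = 458329 ≡ 824
702^8 ≡ 824^2 = 678976 ≡ 1374
702^16 ≡ 1374^2 = 1887876 ≡ 977
702^32 ≡ 977^2 = 954529 ≡ 2424
702^64 ≡ 2424^2 = 5875776 ≡ 2401
702^128 ≡ 2401^2 = 5764801 ≡ 238
702^256 ≡ 238^2 = 56644 ≡ 2238
702^512 ≡ 2238^2 = 5008644 ≡ 819
702^1024 ≡ 819^2 = 670761 ≡ 578
702^2048 ≡ 578^2 = 334084 ≡ 229
2443 = 2048 + 256 + 128 + 8 + 2 + 1, so 702^2443 ≡ 229·2238·238·1374·677·702 ≡ 92 (mod 2473)
2290·92 = 210680 ≡ 475 (mod 2473)
475 ≡ 475 (mod 2473); signature holds.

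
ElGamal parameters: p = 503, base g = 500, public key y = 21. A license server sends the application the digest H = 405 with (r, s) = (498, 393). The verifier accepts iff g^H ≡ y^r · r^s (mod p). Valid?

Left side g^H mod p:
500^2 = 250000 ≡ 9
500^4 ≡ 9^2 = 81
500^8 ≡ 81^2 = 6561 ≡ 22
500^16 ≡ 22^2 = 484
500^32 ≡ 484^2 = 234256 ≡ 361
500^64 ≡ 361^2 = 130321 ≡ 44
500^128 ≡ 44^2 = 1936 ≡ 427
500^256 ≡ 427^2 = 182329 ≡ 243
405 = 256 + 128 + 16 + 4 + 1, so 500^405 ≡ 243·427·484·81·500 ≡ 295 (mod 503)
Right side y^r · r^s mod p:
21^2 = 441
21^4 ≡ 441^2 = 194481 ≡ 323
21^8 ≡ 323^2 = 104329 ≡ 208
21^16 ≡ 208^2 = 43264 ≡ 6
21^32 ≡ 6^2 = 36
21^64 ≡ 36^2 = 1296 ≡ 290
21^128 ≡ 290^2 = 84100 ≡ 99
21^256 ≡ 99^2 = 9801 ≡ 244
498 = 256 + 128 + 64 + 32 + 16 + 2, so 21^498 ≡ 244·99·290·36·6·441 ≡ 299 (mod 503)
498^2 = 248004 ≡ 25
498^4 ≡ 25^2 = 625 ≡ 122
498^8 ≡ 122^2 = 14884 ≡ 297
498^16 ≡ 297^2 = 88209 ≡ 184
498^32 ≡ 184^2 = 33856 ≡ 155
498^64 ≡ 155^2 = 24025 ≡ 384
498^128 ≡ 384^2 = 147456 ≡ 77
498^256 ≡ 77^2 = 5929 ≡ 396
393 = 256 + 128 + 8 + 1, so 498^393 ≡ 396·77·297·498 ≡ 446 (mod 503)
299·446 = 133354 ≡ 59 (mod 503)
295 ≠ 59, so verification fails.

no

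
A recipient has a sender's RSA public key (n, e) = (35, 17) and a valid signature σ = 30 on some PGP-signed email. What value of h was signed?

Squares mod 35: σ^1≡30, σ^2≡25, σ^4≡30, σ^8≡25, σ^16≡30
17 = 16 + 1, so σ^17 ≡ 30·30 ≡ 25 (mod 35)

25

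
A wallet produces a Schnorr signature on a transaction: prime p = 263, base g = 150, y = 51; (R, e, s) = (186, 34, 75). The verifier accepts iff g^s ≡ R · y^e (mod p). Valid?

g^s mod p:
150^2 = 22500 ≡ 145
150^4 ≡ 145^2 = 21025 ≡ 248
150^8 ≡ 248^2 = 61504 ≡ 225
150^16 ≡ 225^2 = 50625 ≡ 129
150^32 ≡ 129^2 = 16641 ≡ 72
150^64 ≡ 72^2 = 5184 ≡ 187
75 = 64 + 8 + 2 + 1, so 150^75 ≡ 187·225·145·150 ≡ 132 (mod 263)
R · y^e mod p:
51^2 = 2601 ≡ 234
51^4 ≡ 234^2 = 54756 ≡ 52
51^8 ≡ 52^2 = 2704 ≡ 74
51^16 ≡ 74^2 = 5476 ≡ 216
51^32 ≡ 216^2 = 46656 ≡ 105
34 = 32 + 2, so 51^34 ≡ 105·234 ≡ 111 (mod 263)
186·111 = 20646 ≡ 132 (mod 263)
132 ≡ 132 (mod 263); signature holds.

yes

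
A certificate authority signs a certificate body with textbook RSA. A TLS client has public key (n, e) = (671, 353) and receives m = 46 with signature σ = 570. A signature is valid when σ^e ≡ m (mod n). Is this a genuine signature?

forged

σ^353 mod 671 = 212
σ^353 mod 671 = 212, but m = 46.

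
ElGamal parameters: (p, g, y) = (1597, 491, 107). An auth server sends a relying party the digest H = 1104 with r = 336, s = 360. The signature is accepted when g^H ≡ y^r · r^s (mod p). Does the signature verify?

Left side g^H mod p:
491^2 = 241081 ≡ 1531
491^4 ≡ 1531^2 = 2343961 ≡ 1162
491^8 ≡ 1162^2 = 1350244 ≡ 779
491^16 ≡ 779^2 = 606841 ≡ 1578
491^32 ≡ 1578^2 = 2490084 ≡ 361
491^64 ≡ 361^2 = 130321 ≡ 964
491^128 ≡ 964^2 = 929296 ≡ 1439
491^256 ≡ 1439^2 = 2070721 ≡ 1009
491^512 ≡ 1009^2 = 1018081 ≡ 792
491^1024 ≡ 792^2 = 627264 ≡ 1240
1104 = 1024 + 64 + 16, so 491^1104 ≡ 1240·964·1578 ≡ 694 (mod 1597)
Right side y^r · r^s mod p:
107^2 = 11449 ≡ 270
107^4 ≡ 270^2 = 72900 ≡ 1035
107^8 ≡ 1035^2 = 1071225 ≡ 1235
107^16 ≡ 1235^2 = 1525225 ≡ 90
107^32 ≡ 90^2 = 8100 ≡ 115
107^64 ≡ 115^2 = 13225 ≡ 449
107^128 ≡ 449^2 = 201601 ≡ 379
107^256 ≡ 379^2 = 143641 ≡ 1508
336 = 256 + 64 + 16, so 107^336 ≡ 1508·449·90 ≡ 1551 (mod 1597)
336^2 = 112896 ≡ 1106
336^4 ≡ 1106^2 = 1223236 ≡ 1531
336^8 ≡ 1531^2 = 2343961 ≡ 1162
336^16 ≡ 1162^2 = 1350244 ≡ 779
336^32 ≡ 779^2 = 606841 ≡ 1578
336^64 ≡ 1578^2 = 2490084 ≡ 361
336^128 ≡ 361^2 = 130321 ≡ 964
336^256 ≡ 964^2 = 929296 ≡ 1439
360 = 256 + 64 + 32 + 8, so 336^360 ≡ 1439·361·1578·1162 ≡ 957 (mod 1597)
1551·957 = 1484307 ≡ 694 (mod 1597)
694 ≡ 694 (mod 1597), so the signature is genuine.

verifies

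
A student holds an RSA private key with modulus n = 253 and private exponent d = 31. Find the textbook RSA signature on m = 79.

112

m^2 ≡ 79^2 = 6241 ≡ 169
m^4 ≡ 169^2 = 28561 ≡ 225
m^8 ≡ 225^2 = 50625 ≡ 25
m^16 ≡ 25^2 = 625 ≡ 119
31 = 16 + 8 + 4 + 2 + 1, so m^31 ≡ 119·25·225·169·79 ≡ 112 (mod 253)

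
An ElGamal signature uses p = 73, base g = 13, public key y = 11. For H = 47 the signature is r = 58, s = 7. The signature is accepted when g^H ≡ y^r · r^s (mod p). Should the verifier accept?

reject

Left side g^H mod p:
Squares mod 73: 13^1≡13, 13^2≡23, 13^4≡18, 13^8≡32, 13^16≡2, 13^32≡4
47 = 32 + 8 + 4 + 2 + 1, so 13^47 ≡ 4·32·18·23·13 ≡ 68 (mod 73)
Right side y^r · r^s mod p:
Squares mod 73: 11^1≡11, 11^2≡48, 11^4≡41, 11^8≡2, 11^16≡4, 11^32≡16
58 = 32 + 16 + 8 + 2, so 11^58 ≡ 16·4·2·48 ≡ 12 (mod 73)
Squares mod 73: 58^1≡58, 58^2≡6, 58^4≡36
7 = 4 + 2 + 1, so 58^7 ≡ 36·6·58 ≡ 45 (mod 73)
12·45 = 540 ≡ 29 (mod 73)
68 ≠ 29, so verification fails.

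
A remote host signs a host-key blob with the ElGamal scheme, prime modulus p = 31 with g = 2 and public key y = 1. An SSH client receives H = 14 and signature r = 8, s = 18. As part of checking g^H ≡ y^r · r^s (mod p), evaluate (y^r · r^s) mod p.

16

1^8 mod 31 = 1
8^18 mod 31 = 16
y^r · r^s ≡ 1·16 = 16 ≡ 16 (mod 31)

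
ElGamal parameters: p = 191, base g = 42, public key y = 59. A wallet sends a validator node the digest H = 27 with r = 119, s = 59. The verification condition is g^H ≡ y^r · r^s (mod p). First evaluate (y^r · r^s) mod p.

59^2 = 3481 ≡ 43
59^4 ≡ 43^2 = 1849 ≡ 130
59^8 ≡ 130^2 = 16900 ≡ 92
59^16 ≡ 92^2 = 8464 ≡ 60
59^32 ≡ 60^2 = 3600 ≡ 162
59^64 ≡ 162^2 = 26244 ≡ 77
119 = 64 + 32 + 16 + 4 + 2 + 1, so 59^119 ≡ 77·162·60·130·43·59 ≡ 172 (mod 191)
119^2 = 14161 ≡ 27
119^4 ≡ 27^2 = 729 ≡ 156
119^8 ≡ 156^2 = 24336 ≡ 79
119^16 ≡ 79^2 = 6241 ≡ 129
119^32 ≡ 129^2 = 16641 ≡ 24
59 = 32 + 16 + 8 + 2 + 1, so 119^59 ≡ 24·129·79·27·119 ≡ 93 (mod 191)
y^r · r^s ≡ 172·93 = 15996 ≡ 143 (mod 191)

143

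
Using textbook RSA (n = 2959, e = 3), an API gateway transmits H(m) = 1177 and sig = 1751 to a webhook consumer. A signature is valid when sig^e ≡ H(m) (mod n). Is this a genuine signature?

forged

sig^2 ≡ 1751^2 = 3066001 ≡ 477
3 = 2 + 1, so sig^3 ≡ 477·1751 ≡ 789 (mod 2959)
sig^3 mod 2959 = 789, but H(m) = 1177.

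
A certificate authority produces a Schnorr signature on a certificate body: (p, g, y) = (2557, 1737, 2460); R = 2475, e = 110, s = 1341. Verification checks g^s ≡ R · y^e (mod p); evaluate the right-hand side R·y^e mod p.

87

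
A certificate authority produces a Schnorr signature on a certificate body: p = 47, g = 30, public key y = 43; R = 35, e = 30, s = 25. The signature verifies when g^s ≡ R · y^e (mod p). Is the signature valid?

g^s mod p:
30^2 = 900 ≡ 7
30^4 ≡ 7^2 = 49 ≡ 2
30^8 ≡ 2^2 = 4
30^16 ≡ 4^2 = 16
25 = 16 + 8 + 1, so 30^25 ≡ 16·4·30 ≡ 40 (mod 47)
R · y^e mod p:
43^2 = 1849 ≡ 16
43^4 ≡ 16^2 = 256 ≡ 21
43^8 ≡ 21^2 = 441 ≡ 18
43^16 ≡ 18^2 = 324 ≡ 42
30 = 16 + 8 + 4 + 2, so 43^30 ≡ 42·18·21·16 ≡ 28 (mod 47)
35·28 = 980 ≡ 40 (mod 47)
40 ≡ 40 (mod 47); signature holds.

valid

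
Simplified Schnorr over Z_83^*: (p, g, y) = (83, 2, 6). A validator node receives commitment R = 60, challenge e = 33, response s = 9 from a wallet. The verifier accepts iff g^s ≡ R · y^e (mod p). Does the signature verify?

does not verify

g^s mod p:
Squares mod 83: 2^1≡2, 2^2≡4, 2^4≡16, 2^8≡7
9 = 8 + 1, so 2^9 ≡ 7·2 ≡ 14 (mod 83)
R · y^e mod p:
Squares mod 83: 6^1≡6, 6^2≡36, 6^4≡51, 6^8≡28, 6^16≡37, 6^32≡41
33 = 32 + 1, so 6^33 ≡ 41·6 ≡ 80 (mod 83)
60·80 = 4800 ≡ 69 (mod 83)
14 ≠ 69; the check fails.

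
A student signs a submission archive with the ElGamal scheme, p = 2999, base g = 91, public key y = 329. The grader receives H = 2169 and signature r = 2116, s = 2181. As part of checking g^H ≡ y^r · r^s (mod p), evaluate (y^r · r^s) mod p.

2130

329^2116 mod 2999 = 923
2116^2181 mod 2999 = 233
y^r · r^s ≡ 923·233 = 215059 ≡ 2130 (mod 2999)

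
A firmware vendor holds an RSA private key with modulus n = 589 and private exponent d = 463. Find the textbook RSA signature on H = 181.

336

H^2 ≡ 181^2 = 32761 ≡ 366
H^4 ≡ 366^2 = 133956 ≡ 253
H^8 ≡ 253^2 = 64009 ≡ 397
H^16 ≡ 397^2 = 157609 ≡ 346
H^32 ≡ 346^2 = 119716 ≡ 149
H^64 ≡ 149^2 = 22201 ≡ 408
H^128 ≡ 408^2 = 166464 ≡ 366
H^256 ≡ 366^2 = 133956 ≡ 253
463 = 256 + 128 + 64 + 8 + 4 + 2 + 1, so H^463 ≡ 253·366·408·397·253·366·181 ≡ 336 (mod 589)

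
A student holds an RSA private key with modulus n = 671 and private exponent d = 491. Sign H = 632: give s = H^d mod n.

225

H^2 ≡ 632^2 = 399424 ≡ 179
H^4 ≡ 179^2 = 32041 ≡ 504
H^8 ≡ 504^2 = 254016 ≡ 378
H^16 ≡ 378^2 = 142884 ≡ 632
H^32 ≡ 632^2 = 399424 ≡ 179
H^64 ≡ 179^2 = 32041 ≡ 504
H^128 ≡ 504^2 = 254016 ≡ 378
H^256 ≡ 378^2 = 142884 ≡ 632
491 = 256 + 128 + 64 + 32 + 8 + 2 + 1, so H^491 ≡ 632·378·504·179·378·179·632 ≡ 225 (mod 671)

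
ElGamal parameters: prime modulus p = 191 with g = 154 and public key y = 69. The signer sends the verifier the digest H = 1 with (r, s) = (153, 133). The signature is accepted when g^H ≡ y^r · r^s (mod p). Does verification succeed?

fails

Left side g^H mod p:
154^1 mod 191 = 154
Right side y^r · r^s mod p:
69^2 = 4761 ≡ 177
69^4 ≡ 177^2 = 31329 ≡ 5
69^8 ≡ 5^2 = 25
69^16 ≡ 25^2 = 625 ≡ 52
69^32 ≡ 52^2 = 2704 ≡ 30
69^64 ≡ 30^2 = 900 ≡ 136
69^128 ≡ 136^2 = 18496 ≡ 160
153 = 128 + 16 + 8 + 1, so 69^153 ≡ 160·52·25·69 ≡ 69 (mod 191)
153^2 = 23409 ≡ 107
153^4 ≡ 107^2 = 11449 ≡ 180
153^8 ≡ 180^2 = 32400 ≡ 121
153^16 ≡ 121^2 = 14641 ≡ 125
153^32 ≡ 125^2 = 15625 ≡ 154
153^64 ≡ 154^2 = 23716 ≡ 32
153^128 ≡ 32^2 = 1024 ≡ 69
133 = 128 + 4 + 1, so 153^133 ≡ 69·180·153 ≡ 1 (mod 191)
69·1 = 69 ≡ 69 (mod 191)
154 ≠ 69, so verification fails.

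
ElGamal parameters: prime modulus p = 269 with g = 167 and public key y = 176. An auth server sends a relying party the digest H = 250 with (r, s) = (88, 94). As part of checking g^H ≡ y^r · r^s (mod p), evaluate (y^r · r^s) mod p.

100

Squares mod 269: 176^1≡176, 176^2≡41, 176^4≡67, 176^8≡185, 176^16≡62, 176^32≡78, 176^64≡166
88 = 64 + 16 + 8, so 176^88 ≡ 166·62·185 ≡ 38 (mod 269)
Squares mod 269: 88^1≡88, 88^2≡212, 88^4≡21, 88^8≡172, 88^16≡263, 88^32≡36, 88^64≡220
94 = 64 + 16 + 8 + 4 + 2, so 88^94 ≡ 220·263·172·21·212 ≡ 215 (mod 269)
y^r · r^s ≡ 38·215 = 8170 ≡ 100 (mod 269)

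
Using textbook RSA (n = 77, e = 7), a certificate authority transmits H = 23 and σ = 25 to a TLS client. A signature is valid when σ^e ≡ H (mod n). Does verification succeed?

fails

Squares mod 77: σ^1≡25, σ^2≡9, σ^4≡4
7 = 4 + 2 + 1, so σ^7 ≡ 4·9·25 ≡ 53 (mod 77)
53 ≠ 23, so verification fails.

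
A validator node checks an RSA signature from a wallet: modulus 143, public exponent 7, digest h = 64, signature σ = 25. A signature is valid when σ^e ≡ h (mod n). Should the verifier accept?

Squares mod 143: σ^1≡25, σ^2≡53, σ^4≡92
7 = 4 + 2 + 1, so σ^7 ≡ 92·53·25 ≡ 64 (mod 143)
σ^7 mod 143 = 64 matches h.

accept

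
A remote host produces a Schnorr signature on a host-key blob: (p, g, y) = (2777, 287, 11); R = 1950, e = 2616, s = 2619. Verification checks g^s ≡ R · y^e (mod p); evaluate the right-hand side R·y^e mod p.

1231

11^2 = 121
11^4 ≡ 121^2 = 14641 ≡ 756
11^8 ≡ 756^2 = 571536 ≡ 2251
11^16 ≡ 2251^2 = 5067001 ≡ 1753
11^32 ≡ 1753^2 = 3073009 ≡ 1647
11^64 ≡ 1647^2 = 2712609 ≡ 2257
11^128 ≡ 2257^2 = 5094049 ≡ 1031
11^256 ≡ 1031^2 = 1062961 ≡ 2147
11^512 ≡ 2147^2 = 4609609 ≡ 2566
11^1024 ≡ 2566^2 = 6584356 ≡ 89
11^2048 ≡ 89^2 = 7921 ≡ 2367
2616 = 2048 + 512 + 32 + 16 + 8, so 11^2616 ≡ 2367·2566·1647·1753·2251 ≡ 566 (mod 2777)
R · y^e ≡ 1950·566 = 1103700 ≡ 1231 (mod 2777)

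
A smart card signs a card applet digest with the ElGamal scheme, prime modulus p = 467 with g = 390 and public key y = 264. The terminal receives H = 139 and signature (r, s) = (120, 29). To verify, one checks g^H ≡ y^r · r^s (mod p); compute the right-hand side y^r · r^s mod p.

264^120 mod 467 = 351
120^29 mod 467 = 284
y^r · r^s ≡ 351·284 = 99684 ≡ 213 (mod 467)

213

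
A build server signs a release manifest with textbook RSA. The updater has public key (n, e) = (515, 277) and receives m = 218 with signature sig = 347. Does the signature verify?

does not verify

sig^2 ≡ 347^2 = 120409 ≡ 414
sig^4 ≡ 414^2 = 171396 ≡ 416
sig^8 ≡ 416^2 = 173056 ≡ 16
sig^16 ≡ 16^2 = 256
sig^32 ≡ 256^2 = 65536 ≡ 131
sig^64 ≡ 131^2 = 17161 ≡ 166
sig^128 ≡ 166^2 = 27556 ≡ 261
sig^256 ≡ 261^2 = 68121 ≡ 141
277 = 256 + 16 + 4 + 1, so sig^277 ≡ 141·256·416·347 ≡ 297 (mod 515)
297 ≠ 218, so verification fails.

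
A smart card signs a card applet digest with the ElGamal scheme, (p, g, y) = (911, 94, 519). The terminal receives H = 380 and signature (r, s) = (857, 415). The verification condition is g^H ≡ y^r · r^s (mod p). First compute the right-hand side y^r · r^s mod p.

519^2 = 269361 ≡ 616
519^4 ≡ 616^2 = 379456 ≡ 480
519^8 ≡ 480^2 = 230400 ≡ 828
519^16 ≡ 828^2 = 685584 ≡ 512
519^32 ≡ 512^2 = 262144 ≡ 687
519^64 ≡ 687^2 = 471969 ≡ 71
519^128 ≡ 71^2 = 5041 ≡ 486
519^256 ≡ 486^2 = 236196 ≡ 247
519^512 ≡ 247^2 = 61009 ≡ 883
857 = 512 + 256 + 64 + 16 + 8 + 1, so 519^857 ≡ 883·247·71·512·828·519 ≡ 798 (mod 911)
857^2 = 734449 ≡ 183
857^4 ≡ 183^2 = 33489 ≡ 693
857^8 ≡ 693^2 = 480249 ≡ 152
857^16 ≡ 152^2 = 23104 ≡ 329
857^32 ≡ 329^2 = 108241 ≡ 743
857^64 ≡ 743^2 = 552049 ≡ 894
857^128 ≡ 894^2 = 799236 ≡ 289
857^256 ≡ 289^2 = 83521 ≡ 620
415 = 256 + 128 + 16 + 8 + 4 + 2 + 1, so 857^415 ≡ 620·289·329·152·693·183·857 ≡ 423 (mod 911)
y^r · r^s ≡ 798·423 = 337554 ≡ 484 (mod 911)

484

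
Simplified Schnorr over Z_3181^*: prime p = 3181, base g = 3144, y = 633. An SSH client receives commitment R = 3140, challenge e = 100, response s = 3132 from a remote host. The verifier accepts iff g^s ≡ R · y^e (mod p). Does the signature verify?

g^s mod p:
Squares mod 3181: 3144^1≡3144, 3144^2≡1369, 3144^4≡552, 3144^8≡2509, 3144^16≡3063, 3144^32≡1200, 3144^64≡2188, 3144^128≡3120, 3144^256≡540, 3144^512≡2129, 3144^1024≡2897, 3144^2048≡1131
3132 = 2048 + 1024 + 32 + 16 + 8 + 4, so 3144^3132 ≡ 1131·2897·1200·3063·2509·552 ≡ 1573 (mod 3181)
R · y^e mod p:
Squares mod 3181: 633^1≡633, 633^2≡3064, 633^4≡965, 633^8≡2373, 633^16≡759, 633^32≡320, 633^64≡608
100 = 64 + 32 + 4, so 633^100 ≡ 608·320·965 ≡ 1418 (mod 3181)
3140·1418 = 4452520 ≡ 2301 (mod 3181)
1573 ≠ 2301; the check fails.

does not verify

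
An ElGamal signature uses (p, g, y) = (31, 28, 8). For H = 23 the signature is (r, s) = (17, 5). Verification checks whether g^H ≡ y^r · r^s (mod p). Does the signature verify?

does not verify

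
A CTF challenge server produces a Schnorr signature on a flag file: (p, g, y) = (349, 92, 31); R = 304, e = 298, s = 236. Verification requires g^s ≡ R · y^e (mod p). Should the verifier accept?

g^s mod p:
Squares mod 349: 92^1≡92, 92^2≡88, 92^4≡66, 92^8≡168, 92^16≡304, 92^32≡280, 92^64≡224, 92^128≡269
236 = 128 + 64 + 32 + 8 + 4, so 92^236 ≡ 269·224·280·168·66 ≡ 66 (mod 349)
R · y^e mod p:
Squares mod 349: 31^1≡31, 31^2≡263, 31^4≡67, 31^8≡301, 31^16≡210, 31^32≡126, 31^64≡171, 31^128≡274, 31^256≡41
298 = 256 + 32 + 8 + 2, so 31^298 ≡ 41·126·301·263 ≡ 301 (mod 349)
304·301 = 91504 ≡ 66 (mod 349)
66 ≡ 66 (mod 349); signature holds.

accept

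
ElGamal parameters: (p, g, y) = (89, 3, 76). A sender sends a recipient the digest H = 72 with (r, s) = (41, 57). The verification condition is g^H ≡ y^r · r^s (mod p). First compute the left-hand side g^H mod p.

45

3^2 = 9
3^4 ≡ 9^2 = 81
3^8 ≡ 81^2 = 6561 ≡ 64
3^16 ≡ 64^2 = 4096 ≡ 2
3^32 ≡ 2^2 = 4
3^64 ≡ 4^2 = 16
72 = 64 + 8, so 3^72 ≡ 16·64 ≡ 45 (mod 89)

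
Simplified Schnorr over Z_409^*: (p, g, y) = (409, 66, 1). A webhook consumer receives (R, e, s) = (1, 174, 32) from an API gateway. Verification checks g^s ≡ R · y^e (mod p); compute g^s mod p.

66^2 = 4356 ≡ 266
66^4 ≡ 266^2 = 70756 ≡ 408
66^8 ≡ 408^2 = 166464 ≡ 1
66^16 ≡ 1^2 = 1
66^32 ≡ 1^2 = 1

1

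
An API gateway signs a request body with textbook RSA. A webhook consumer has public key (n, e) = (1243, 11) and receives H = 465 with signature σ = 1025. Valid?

no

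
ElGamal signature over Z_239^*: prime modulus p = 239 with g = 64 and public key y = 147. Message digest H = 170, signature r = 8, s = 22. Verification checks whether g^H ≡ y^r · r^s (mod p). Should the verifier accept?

accept

Left side g^H mod p:
64^2 = 4096 ≡ 33
64^4 ≡ 33^2 = 1089 ≡ 133
64^8 ≡ 133^2 = 17689 ≡ 3
64^16 ≡ 3^2 = 9
64^32 ≡ 9^2 = 81
64^64 ≡ 81^2 = 6561 ≡ 108
64^128 ≡ 108^2 = 11664 ≡ 192
170 = 128 + 32 + 8 + 2, so 64^170 ≡ 192·81·3·33 ≡ 10 (mod 239)
Right side y^r · r^s mod p:
147^2 = 21609 ≡ 99
147^4 ≡ 99^2 = 9801 ≡ 2
147^8 ≡ 2^2 = 4
8^2 = 64
8^4 ≡ 64^2 = 4096 ≡ 33
8^8 ≡ 33^2 = 1089 ≡ 133
8^16 ≡ 133^2 = 17689 ≡ 3
22 = 16 + 4 + 2, so 8^22 ≡ 3·33·64 ≡ 122 (mod 239)
4·122 = 488 ≡ 10 (mod 239)
10 ≡ 10 (mod 239), so the signature is genuine.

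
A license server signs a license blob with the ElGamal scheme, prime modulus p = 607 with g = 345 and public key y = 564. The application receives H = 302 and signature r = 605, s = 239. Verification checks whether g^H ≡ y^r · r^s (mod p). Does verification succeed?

passes

Left side g^H mod p:
Squares mod 607: 345^1≡345, 345^2≡53, 345^4≡381, 345^8≡88, 345^16≡460, 345^32≡364, 345^64≡170, 345^128≡371, 345^256≡459
302 = 256 + 32 + 8 + 4 + 2, so 345^302 ≡ 459·364·88·381·53 ≡ 234 (mod 607)
Right side y^r · r^s mod p:
Squares mod 607: 564^1≡564, 564^2≡28, 564^4≡177, 564^8≡372, 564^16≡595, 564^32≡144, 564^64≡98, 564^128≡499, 564^256≡131, 564^512≡165
605 = 512 + 64 + 16 + 8 + 4 + 1, so 564^605 ≡ 165·98·595·372·177·564 ≡ 367 (mod 607)
Squares mod 607: 605^1≡605, 605^2≡4, 605^4≡16, 605^8≡256, 605^16≡587, 605^32≡400, 605^64≡359, 605^128≡197
239 = 128 + 64 + 32 + 8 + 4 + 2 + 1, so 605^239 ≡ 197·359·400·256·16·4·605 ≡ 257 (mod 607)
367·257 = 94319 ≡ 234 (mod 607)
234 ≡ 234 (mod 607), so the signature is genuine.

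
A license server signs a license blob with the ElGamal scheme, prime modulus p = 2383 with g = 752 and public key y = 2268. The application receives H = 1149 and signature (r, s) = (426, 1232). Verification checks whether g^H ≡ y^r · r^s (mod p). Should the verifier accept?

Left side g^H mod p:
752^2 = 565504 ≡ 733
752^4 ≡ 733^2 = 537289 ≡ 1114
752^8 ≡ 1114^2 = 1240996 ≡ 1836
752^16 ≡ 1836^2 = 3370896 ≡ 1334
752^32 ≡ 1334^2 = 1779556 ≡ 1838
752^64 ≡ 1838^2 = 3378244 ≡ 1533
752^128 ≡ 1533^2 = 2350089 ≡ 451
752^256 ≡ 451^2 = 203401 ≡ 846
752^512 ≡ 846^2 = 715716 ≡ 816
752^1024 ≡ 816^2 = 665856 ≡ 999
1149 = 1024 + 64 + 32 + 16 + 8 + 4 + 1, so 752^1149 ≡ 999·1533·1838·1334·1836·1114·752 ≡ 2287 (mod 2383)
Right side y^r · r^s mod p:
2268^2 = 5143824 ≡ 1310
2268^4 ≡ 1310^2 = 1716100 ≡ 340
2268^8 ≡ 340^2 = 115600 ≡ 1216
2268^16 ≡ 1216^2 = 1478656 ≡ 1196
2268^32 ≡ 1196^2 = 1430416 ≡ 616
2268^64 ≡ 616^2 = 379456 ≡ 559
2268^128 ≡ 559^2 = 312481 ≡ 308
2268^256 ≡ 308^2 = 94864 ≡ 1927
426 = 256 + 128 + 32 + 8 + 2, so 2268^426 ≡ 1927·308·616·1216·1310 ≡ 72 (mod 2383)
426^2 = 181476 ≡ 368
426^4 ≡ 368^2 = 135424 ≡ 1976
426^8 ≡ 1976^2 = 3904576 ≡ 1222
426^16 ≡ 1222^2 = 1493284 ≡ 1526
426^32 ≡ 1526^2 = 2328676 ≡ 485
426^64 ≡ 485^2 = 235225 ≡ 1691
426^128 ≡ 1691^2 = 2859481 ≡ 2264
426^256 ≡ 2264^2 = 5125696 ≡ 2246
426^512 ≡ 2246^2 = 5044516 ≡ 2088
426^1024 ≡ 2088^2 = 4359744 ≡ 1237
1232 = 1024 + 128 + 64 + 16, so 426^1232 ≡ 1237·2264·1691·1526 ≡ 953 (mod 2383)
72·953 = 68616 ≡ 1892 (mod 2383)
2287 ≠ 1892, so verification fails.

reject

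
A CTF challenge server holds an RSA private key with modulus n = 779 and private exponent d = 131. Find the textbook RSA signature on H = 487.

Squares mod 779: H^1≡487, H^2≡353, H^4≡748, H^8≡182, H^16≡406, H^32≡467, H^64≡748, H^128≡182
131 = 128 + 2 + 1, so H^131 ≡ 182·353·487 ≡ 46 (mod 779)

46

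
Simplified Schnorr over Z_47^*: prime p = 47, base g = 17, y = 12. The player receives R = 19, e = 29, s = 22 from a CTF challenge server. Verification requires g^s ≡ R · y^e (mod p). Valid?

no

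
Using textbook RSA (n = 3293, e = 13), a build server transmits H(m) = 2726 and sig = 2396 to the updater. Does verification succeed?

sig^2 ≡ 2396^2 = 5740816 ≡ 1117
sig^4 ≡ 1117^2 = 1247689 ≡ 2935
sig^8 ≡ 2935^2 = 8614225 ≡ 3030
13 = 8 + 4 + 1, so sig^13 ≡ 3030·2935·2396 ≡ 2726 (mod 3293)
Since 2726 equals the digest 2726, verification succeeds.

passes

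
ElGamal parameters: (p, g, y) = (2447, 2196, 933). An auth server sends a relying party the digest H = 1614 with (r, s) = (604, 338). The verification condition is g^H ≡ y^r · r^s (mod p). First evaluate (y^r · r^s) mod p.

2442

933^2 = 870489 ≡ 1804
933^4 ≡ 1804^2 = 3254416 ≡ 2353
933^8 ≡ 2353^2 = 5536609 ≡ 1495
933^16 ≡ 1495^2 = 2235025 ≡ 914
933^32 ≡ 914^2 = 835396 ≡ 969
933^64 ≡ 969^2 = 938961 ≡ 1760
933^128 ≡ 1760^2 = 3097600 ≡ 2145
933^256 ≡ 2145^2 = 4601025 ≡ 665
933^512 ≡ 665^2 = 442225 ≡ 1765
604 = 512 + 64 + 16 + 8 + 4, so 933^604 ≡ 1765·1760·914·1495·2353 ≡ 1896 (mod 2447)
604^2 = 364816 ≡ 213
604^4 ≡ 213^2 = 45369 ≡ 1323
604^8 ≡ 1323^2 = 1750329 ≡ 724
604^16 ≡ 724^2 = 524176 ≡ 518
604^32 ≡ 518^2 = 268324 ≡ 1601
604^64 ≡ 1601^2 = 2563201 ≡ 1192
604^128 ≡ 1192^2 = 1420864 ≡ 1604
604^256 ≡ 1604^2 = 2572816 ≡ 1019
338 = 256 + 64 + 16 + 2, so 604^338 ≡ 1019·1192·518·213 ≡ 1883 (mod 2447)
y^r · r^s ≡ 1896·1883 = 3570168 ≡ 2442 (mod 2447)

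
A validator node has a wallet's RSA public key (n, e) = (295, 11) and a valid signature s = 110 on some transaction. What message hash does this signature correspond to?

75

s^11 mod 295 = 75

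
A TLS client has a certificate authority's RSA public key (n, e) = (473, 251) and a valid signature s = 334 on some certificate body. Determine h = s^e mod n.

s^2 ≡ 334^2 = 111556 ≡ 401
s^4 ≡ 401^2 = 160801 ≡ 454
s^8 ≡ 454^2 = 206116 ≡ 361
s^16 ≡ 361^2 = 130321 ≡ 246
s^32 ≡ 246^2 = 60516 ≡ 445
s^64 ≡ 445^2 = 198025 ≡ 311
s^128 ≡ 311^2 = 96721 ≡ 229
251 = 128 + 64 + 32 + 16 + 8 + 2 + 1, so s^251 ≡ 229·311·445·246·361·401·334 ≡ 202 (mod 473)

202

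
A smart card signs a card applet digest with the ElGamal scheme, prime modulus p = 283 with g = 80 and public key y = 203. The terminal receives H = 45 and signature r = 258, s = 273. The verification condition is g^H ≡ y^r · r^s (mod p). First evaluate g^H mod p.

132

80^2 = 6400 ≡ 174
80^4 ≡ 174^2 = 30276 ≡ 278
80^8 ≡ 278^2 = 77284 ≡ 25
80^16 ≡ 25^2 = 625 ≡ 59
80^32 ≡ 59^2 = 3481 ≡ 85
45 = 32 + 8 + 4 + 1, so 80^45 ≡ 85·25·278·80 ≡ 132 (mod 283)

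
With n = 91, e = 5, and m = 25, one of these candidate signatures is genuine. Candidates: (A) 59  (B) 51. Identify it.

B

Candidate A: Squares mod 91: 59^1≡59, 59^2≡23, 59^4≡74; 5 = 4 + 1, so 59^5 ≡ 74·59 ≡ 89 (mod 91)
Candidate B: Squares mod 91: 51^1≡51, 51^2≡53, 51^4≡79; 5 = 4 + 1, so 51^5 ≡ 79·51 ≡ 25 (mod 91)
  → matches m = 25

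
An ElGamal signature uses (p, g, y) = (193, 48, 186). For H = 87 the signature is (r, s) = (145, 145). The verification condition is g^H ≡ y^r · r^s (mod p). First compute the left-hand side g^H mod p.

143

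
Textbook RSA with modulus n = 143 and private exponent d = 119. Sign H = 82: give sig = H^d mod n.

H^2 ≡ 82^2 = 6724 ≡ 3
H^4 ≡ 3^2 = 9
H^8 ≡ 9^2 = 81
H^16 ≡ 81^2 = 6561 ≡ 126
H^32 ≡ 126^2 = 15876 ≡ 3
H^64 ≡ 3^2 = 9
119 = 64 + 32 + 16 + 4 + 2 + 1, so H^119 ≡ 9·3·126·9·3·82 ≡ 75 (mod 143)

75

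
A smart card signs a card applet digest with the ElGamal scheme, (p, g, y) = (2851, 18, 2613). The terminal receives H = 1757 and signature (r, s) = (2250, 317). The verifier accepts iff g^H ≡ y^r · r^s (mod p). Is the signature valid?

Left side g^H mod p:
18^2 = 324
18^4 ≡ 324^2 = 104976 ≡ 2340
18^8 ≡ 2340^2 = 5475600 ≡ 1680
18^16 ≡ 1680^2 = 2822400 ≡ 2761
18^32 ≡ 2761^2 = 7623121 ≡ 2398
18^64 ≡ 2398^2 = 5750404 ≡ 2788
18^128 ≡ 2788^2 = 7772944 ≡ 1118
18^256 ≡ 1118^2 = 1249924 ≡ 1186
18^512 ≡ 1186^2 = 1406596 ≡ 1053
18^1024 ≡ 1053^2 = 1108809 ≡ 2621
1757 = 1024 + 512 + 128 + 64 + 16 + 8 + 4 + 1, so 18^1757 ≡ 2621·1053·1118·2788·2761·1680·2340·18 ≡ 1951 (mod 2851)
Right side y^r · r^s mod p:
2613^2 = 6827769 ≡ 2475
2613^4 ≡ 2475^2 = 6125625 ≡ 1677
2613^8 ≡ 1677^2 = 2812329 ≡ 1243
2613^16 ≡ 1243^2 = 1545049 ≡ 2658
2613^32 ≡ 2658^2 = 7064964 ≡ 186
2613^64 ≡ 186^2 = 34596 ≡ 384
2613^128 ≡ 384^2 = 147456 ≡ 2055
2613^256 ≡ 2055^2 = 4223025 ≡ 694
2613^512 ≡ 694^2 = 481636 ≡ 2668
2613^1024 ≡ 2668^2 = 7118224 ≡ 2128
2613^2048 ≡ 2128^2 = 4528384 ≡ 996
2250 = 2048 + 128 + 64 + 8 + 2, so 2613^2250 ≡ 996·2055·384·1243·2475 ≡ 1 (mod 2851)
2250^2 = 5062500 ≡ 1975
2250^4 ≡ 1975^2 = 3900625 ≡ 457
2250^8 ≡ 457^2 = 208849 ≡ 726
2250^16 ≡ 726^2 = 527076 ≡ 2492
2250^32 ≡ 2492^2 = 6210064 ≡ 586
2250^64 ≡ 586^2 = 343396 ≡ 1276
2250^128 ≡ 1276^2 = 1628176 ≡ 255
2250^256 ≡ 255^2 = 65025 ≡ 2303
317 = 256 + 32 + 16 + 8 + 4 + 1, so 2250^317 ≡ 2303·586·2492·726·457·2250 ≡ 1951 (mod 2851)
1·1951 = 1951 ≡ 1951 (mod 2851)
1951 ≡ 1951 (mod 2851), so the signature is genuine.

valid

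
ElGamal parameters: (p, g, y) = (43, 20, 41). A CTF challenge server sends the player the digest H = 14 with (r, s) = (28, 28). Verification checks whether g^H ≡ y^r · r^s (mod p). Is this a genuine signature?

genuine

Left side g^H mod p:
Squares mod 43: 20^1≡20, 20^2≡13, 20^4≡40, 20^8≡9
14 = 8 + 4 + 2, so 20^14 ≡ 9·40·13 ≡ 36 (mod 43)
Right side y^r · r^s mod p:
Squares mod 43: 41^1≡41, 41^2≡4, 41^4≡16, 41^8≡41, 41^16≡4
28 = 16 + 8 + 4, so 41^28 ≡ 4·41·16 ≡ 1 (mod 43)
Squares mod 43: 28^1≡28, 28^2≡10, 28^4≡14, 28^8≡24, 28^16≡17
28 = 16 + 8 + 4, so 28^28 ≡ 17·24·14 ≡ 36 (mod 43)
1·36 = 36 ≡ 36 (mod 43)
36 ≡ 36 (mod 43), so the signature is genuine.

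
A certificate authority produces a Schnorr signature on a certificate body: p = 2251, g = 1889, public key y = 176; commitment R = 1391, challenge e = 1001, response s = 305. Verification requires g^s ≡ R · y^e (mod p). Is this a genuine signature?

genuine

g^s mod p:
1889^2 = 3568321 ≡ 486
1889^4 ≡ 486^2 = 236196 ≡ 2092
1889^8 ≡ 2092^2 = 4376464 ≡ 520
1889^16 ≡ 520^2 = 270400 ≡ 280
1889^32 ≡ 280^2 = 78400 ≡ 1866
1889^64 ≡ 1866^2 = 3481956 ≡ 1910
1889^128 ≡ 1910^2 = 3648100 ≡ 1480
1889^256 ≡ 1480^2 = 2190400 ≡ 177
305 = 256 + 32 + 16 + 1, so 1889^305 ≡ 177·1866·280·1889 ≡ 1708 (mod 2251)
R · y^e mod p:
176^2 = 30976 ≡ 1713
176^4 ≡ 1713^2 = 2934369 ≡ 1316
176^8 ≡ 1316^2 = 1731856 ≡ 837
176^16 ≡ 837^2 = 700569 ≡ 508
176^32 ≡ 508^2 = 258064 ≡ 1450
176^64 ≡ 1450^2 = 2102500 ≡ 66
176^128 ≡ 66^2 = 4356 ≡ 2105
176^256 ≡ 2105^2 = 4431025 ≡ 1057
176^512 ≡ 1057^2 = 1117249 ≡ 753
1001 = 512 + 256 + 128 + 64 + 32 + 8 + 1, so 176^1001 ≡ 753·1057·2105·66·1450·837·176 ≡ 176 (mod 2251)
1391·176 = 244816 ≡ 1708 (mod 2251)
1708 ≡ 1708 (mod 2251); signature holds.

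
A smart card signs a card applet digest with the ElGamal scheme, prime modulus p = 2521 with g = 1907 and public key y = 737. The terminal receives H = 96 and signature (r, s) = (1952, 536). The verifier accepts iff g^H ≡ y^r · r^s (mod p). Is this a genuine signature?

forged

Left side g^H mod p:
Squares mod 2521: 1907^1≡1907, 1907^2≡1367, 1907^4≡628, 1907^8≡1108, 1907^16≡2458, 1907^32≡1448, 1907^64≡1753
96 = 64 + 32, so 1907^96 ≡ 1753·1448 ≡ 2218 (mod 2521)
Right side y^r · r^s mod p:
Squares mod 2521: 737^1≡737, 737^2≡1154, 737^4≡628, 737^8≡1108, 737^16≡2458, 737^32≡1448, 737^64≡1753, 737^128≡2431, 737^256≡537, 737^512≡975, 737^1024≡208
1952 = 1024 + 512 + 256 + 128 + 32, so 737^1952 ≡ 208·975·537·2431·1448 ≡ 1463 (mod 2521)
Squares mod 2521: 1952^1≡1952, 1952^2≡1073, 1952^4≡1753, 1952^8≡2431, 1952^16≡537, 1952^32≡975, 1952^64≡208, 1952^128≡407, 1952^256≡1784, 1952^512≡1154
536 = 512 + 16 + 8, so 1952^536 ≡ 1154·537·2431 ≡ 1784 (mod 2521)
1463·1784 = 2609992 ≡ 757 (mod 2521)
2218 ≠ 757, so verification fails.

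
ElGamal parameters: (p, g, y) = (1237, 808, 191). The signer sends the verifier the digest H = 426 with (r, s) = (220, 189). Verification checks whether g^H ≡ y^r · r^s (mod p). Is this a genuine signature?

Left side g^H mod p:
808^2 = 652864 ≡ 965
808^4 ≡ 965^2 = 931225 ≡ 1001
808^8 ≡ 1001^2 = 1002001 ≡ 31
808^16 ≡ 31^2 = 961
808^32 ≡ 961^2 = 923521 ≡ 719
808^64 ≡ 719^2 = 516961 ≡ 1132
808^128 ≡ 1132^2 = 1281424 ≡ 1129
808^256 ≡ 1129^2 = 1274641 ≡ 531
426 = 256 + 128 + 32 + 8 + 2, so 808^426 ≡ 531·1129·719·31·965 ≡ 741 (mod 1237)
Right side y^r · r^s mod p:
191^2 = 36481 ≡ 608
191^4 ≡ 608^2 = 369664 ≡ 1038
191^8 ≡ 1038^2 = 1077444 ≡ 17
191^16 ≡ 17^2 = 289
191^32 ≡ 289^2 = 83521 ≡ 642
191^64 ≡ 642^2 = 412164 ≡ 243
191^128 ≡ 243^2 = 59049 ≡ 910
220 = 128 + 64 + 16 + 8 + 4, so 191^220 ≡ 910·243·289·17·1038 ≡ 305 (mod 1237)
220^2 = 48400 ≡ 157
220^4 ≡ 157^2 = 24649 ≡ 1146
220^8 ≡ 1146^2 = 1313316 ≡ 859
220^16 ≡ 859^2 = 737881 ≡ 629
220^32 ≡ 629^2 = 395641 ≡ 1038
220^64 ≡ 1038^2 = 1077444 ≡ 17
220^128 ≡ 17^2 = 289
189 = 128 + 32 + 16 + 8 + 4 + 1, so 220^189 ≡ 289·1038·629·859·1146·220 ≡ 941 (mod 1237)
305·941 = 287005 ≡ 21 (mod 1237)
741 ≠ 21, so verification fails.

forged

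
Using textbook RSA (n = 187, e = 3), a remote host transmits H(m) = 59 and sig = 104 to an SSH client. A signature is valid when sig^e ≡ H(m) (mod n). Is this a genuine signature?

genuine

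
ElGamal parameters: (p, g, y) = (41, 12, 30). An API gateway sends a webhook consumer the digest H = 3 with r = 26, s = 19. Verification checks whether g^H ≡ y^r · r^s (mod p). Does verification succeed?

Left side g^H mod p:
Squares mod 41: 12^1≡12, 12^2≡21
3 = 2 + 1, so 12^3 ≡ 21·12 ≡ 6 (mod 41)
Right side y^r · r^s mod p:
Squares mod 41: 30^1≡30, 30^2≡39, 30^4≡4, 30^8≡16, 30^16≡10
26 = 16 + 8 + 2, so 30^26 ≡ 10·16·39 ≡ 8 (mod 41)
Squares mod 41: 26^1≡26, 26^2≡20, 26^4≡31, 26^8≡18, 26^16≡37
19 = 16 + 2 + 1, so 26^19 ≡ 37·20·26 ≡ 11 (mod 41)
8·11 = 88 ≡ 6 (mod 41)
6 ≡ 6 (mod 41), so the signature is genuine.

passes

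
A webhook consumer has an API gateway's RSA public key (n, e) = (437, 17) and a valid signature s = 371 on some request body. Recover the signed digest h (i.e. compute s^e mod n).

154

s^2 ≡ 371^2 = 137641 ≡ 423
s^4 ≡ 423^2 = 178929 ≡ 196
s^8 ≡ 196^2 = 38416 ≡ 397
s^16 ≡ 397^2 = 157609 ≡ 289
17 = 16 + 1, so s^17 ≡ 289·371 ≡ 154 (mod 437)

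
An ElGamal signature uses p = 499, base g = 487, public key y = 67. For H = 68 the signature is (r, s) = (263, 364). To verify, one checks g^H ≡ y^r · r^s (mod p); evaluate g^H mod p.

487^2 = 237169 ≡ 144
487^4 ≡ 144^2 = 20736 ≡ 277
487^8 ≡ 277^2 = 76729 ≡ 382
487^16 ≡ 382^2 = 145924 ≡ 216
487^32 ≡ 216^2 = 46656 ≡ 249
487^64 ≡ 249^2 = 62001 ≡ 125
68 = 64 + 4, so 487^68 ≡ 125·277 ≡ 194 (mod 499)

194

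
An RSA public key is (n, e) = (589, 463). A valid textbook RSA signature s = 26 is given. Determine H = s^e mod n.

26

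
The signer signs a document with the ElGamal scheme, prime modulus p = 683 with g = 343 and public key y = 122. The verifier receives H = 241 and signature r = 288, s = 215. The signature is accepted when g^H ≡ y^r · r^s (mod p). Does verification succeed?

passes

Left side g^H mod p:
343^2 = 117649 ≡ 173
343^4 ≡ 173^2 = 29929 ≡ 560
343^8 ≡ 560^2 = 313600 ≡ 103
343^16 ≡ 103^2 = 10609 ≡ 364
343^32 ≡ 364^2 = 132496 ≡ 677
343^64 ≡ 677^2 = 458329 ≡ 36
343^128 ≡ 36^2 = 1296 ≡ 613
241 = 128 + 64 + 32 + 16 + 1, so 343^241 ≡ 613·36·677·364·343 ≡ 99 (mod 683)
Right side y^r · r^s mod p:
122^2 = 14884 ≡ 541
122^4 ≡ 541^2 = 292681 ≡ 357
122^8 ≡ 357^2 = 127449 ≡ 411
122^16 ≡ 411^2 = 168921 ≡ 220
122^32 ≡ 220^2 = 48400 ≡ 590
122^64 ≡ 590^2 = 348100 ≡ 453
122^128 ≡ 453^2 = 205209 ≡ 309
122^256 ≡ 309^2 = 95481 ≡ 544
288 = 256 + 32, so 122^288 ≡ 544·590 ≡ 633 (mod 683)
288^2 = 82944 ≡ 301
288^4 ≡ 301^2 = 90601 ≡ 445
288^8 ≡ 445^2 = 198025 ≡ 638
288^16 ≡ 638^2 = 407044 ≡ 659
288^32 ≡ 659^2 = 434281 ≡ 576
288^64 ≡ 576^2 = 331776 ≡ 521
288^128 ≡ 521^2 = 271441 ≡ 290
215 = 128 + 64 + 16 + 4 + 2 + 1, so 288^215 ≡ 290·521·659·445·301·288 ≡ 39 (mod 683)
633·39 = 24687 ≡ 99 (mod 683)
99 ≡ 99 (mod 683), so the signature is genuine.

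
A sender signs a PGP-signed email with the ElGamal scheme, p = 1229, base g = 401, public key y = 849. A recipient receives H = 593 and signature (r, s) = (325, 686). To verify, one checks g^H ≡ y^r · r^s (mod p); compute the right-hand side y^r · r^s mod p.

849^2 = 720801 ≡ 607
849^4 ≡ 607^2 = 368449 ≡ 978
849^8 ≡ 978^2 = 956484 ≡ 322
849^16 ≡ 322^2 = 103684 ≡ 448
849^32 ≡ 448^2 = 200704 ≡ 377
849^64 ≡ 377^2 = 142129 ≡ 794
849^128 ≡ 794^2 = 630436 ≡ 1188
849^256 ≡ 1188^2 = 1411344 ≡ 452
325 = 256 + 64 + 4 + 1, so 849^325 ≡ 452·794·978·849 ≡ 192 (mod 1229)
325^2 = 105625 ≡ 1160
325^4 ≡ 1160^2 = 1345600 ≡ 1074
325^8 ≡ 1074^2 = 1153476 ≡ 674
325^16 ≡ 674^2 = 454276 ≡ 775
325^32 ≡ 775^2 = 600625 ≡ 873
325^64 ≡ 873^2 = 762129 ≡ 149
325^128 ≡ 149^2 = 22201 ≡ 79
325^256 ≡ 79^2 = 6241 ≡ 96
325^512 ≡ 96^2 = 9216 ≡ 613
686 = 512 + 128 + 32 + 8 + 4 + 2, so 325^686 ≡ 613·79·873·674·1074·1160 ≡ 352 (mod 1229)
y^r · r^s ≡ 192·352 = 67584 ≡ 1218 (mod 1229)

1218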